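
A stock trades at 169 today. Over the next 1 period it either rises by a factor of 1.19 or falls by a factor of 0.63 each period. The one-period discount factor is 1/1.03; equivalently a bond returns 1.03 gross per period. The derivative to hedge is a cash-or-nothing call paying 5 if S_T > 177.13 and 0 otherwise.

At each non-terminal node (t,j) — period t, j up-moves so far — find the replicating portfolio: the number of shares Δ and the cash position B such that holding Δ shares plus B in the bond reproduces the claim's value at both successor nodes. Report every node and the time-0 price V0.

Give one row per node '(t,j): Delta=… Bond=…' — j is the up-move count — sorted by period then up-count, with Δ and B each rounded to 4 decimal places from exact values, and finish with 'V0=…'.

(0,0): Delta=0.0528 Bond=-5.4612
V0=3.4674

The replicating-portfolio and risk-neutral prices coincide; use p* = (1.03−0.63)/(1.19−0.63) = 0.7143 for the latter.
Terminal values V(1,·): V(1,0)=0.0000, V(1,1)=5.0000
Node (0,0) S=169.0000: V=(p*·5.0000+(1−p*)·0.0000)/1.03=3.4674; Δ=(5.0000−0.0000)/(201.1100−106.4700)=0.0528; B=V−Δ·S=-5.4612
Each (Δ,B) replicates both successor values, so the strategy is self-financing and V0 is arbitrage-free.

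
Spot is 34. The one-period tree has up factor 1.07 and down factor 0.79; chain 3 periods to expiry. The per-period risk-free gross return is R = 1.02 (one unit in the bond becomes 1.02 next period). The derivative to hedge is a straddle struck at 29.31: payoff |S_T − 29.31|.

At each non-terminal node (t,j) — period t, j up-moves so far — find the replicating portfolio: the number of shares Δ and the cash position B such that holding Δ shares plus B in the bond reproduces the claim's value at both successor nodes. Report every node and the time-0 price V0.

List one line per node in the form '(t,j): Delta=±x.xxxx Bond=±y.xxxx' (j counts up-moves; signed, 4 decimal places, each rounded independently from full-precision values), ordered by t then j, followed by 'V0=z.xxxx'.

(0,0): Delta=0.5705 Bond=-11.9022
(1,0): Delta=-0.6912 Bond=21.7474
(1,1): Delta=0.7730 Bond=-19.5071
(2,0): Delta=-1.0000 Bond=28.7353
(2,1): Delta=-0.6416 Bond=20.7578
(2,2): Delta=1.0000 Bond=-28.7353
V0=7.4934

No-arbitrage ⇒ martingale measure with p* = (R−d)/(u−d) = 0.8214.
Terminal values V(3,·): V(3,0)=12.5467, V(3,1)=6.6052, V(3,2)=1.4420, V(3,3)=12.3415
(2,0): S=21.2194. Δ = (V_up−V_dn)/(S_up−S_dn) = (6.6052−12.5467)/(22.7048−16.7633) = -1.0000. V = [p*·6.6052 + (1−p*)·12.5467]/1.02 = 7.5159. B = V − Δ·S = 28.7353.
(2,1): S=28.7402. Δ = (V_up−V_dn)/(S_up−S_dn) = (1.4420−6.6052)/(30.7520−22.7048) = -0.6416. V = [p*·1.4420 + (1−p*)·6.6052]/1.02 = 2.3177. B = V − Δ·S = 20.7578.
(2,2): S=38.9266. Δ = (V_up−V_dn)/(S_up−S_dn) = (12.3415−1.4420)/(41.6515−30.7520) = 1.0000. V = [p*·12.3415 + (1−p*)·1.4420]/1.02 = 10.1913. B = V − Δ·S = -28.7353.
(1,0): S=26.8600. Δ = (V_up−V_dn)/(S_up−S_dn) = (2.3177−7.5159)/(28.7402−21.2194) = -0.6912. V = [p*·2.3177 + (1−p*)·7.5159]/1.02 = 3.1823. B = V − Δ·S = 21.7474.
(1,1): S=36.3800. Δ = (V_up−V_dn)/(S_up−S_dn) = (10.1913−2.3177)/(38.9266−28.7402) = 0.7730. V = [p*·10.1913 + (1−p*)·2.3177]/1.02 = 8.6130. B = V − Δ·S = -19.5071.
(0,0): S=34.0000. Δ = (V_up−V_dn)/(S_up−S_dn) = (8.6130−3.1823)/(36.3800−26.8600) = 0.5705. V = [p*·8.6130 + (1−p*)·3.1823]/1.02 = 7.4934. B = V − Δ·S = -11.9022.
Check: Δ(0,0)·S0 + B(0,0) = 7.4934 = V0.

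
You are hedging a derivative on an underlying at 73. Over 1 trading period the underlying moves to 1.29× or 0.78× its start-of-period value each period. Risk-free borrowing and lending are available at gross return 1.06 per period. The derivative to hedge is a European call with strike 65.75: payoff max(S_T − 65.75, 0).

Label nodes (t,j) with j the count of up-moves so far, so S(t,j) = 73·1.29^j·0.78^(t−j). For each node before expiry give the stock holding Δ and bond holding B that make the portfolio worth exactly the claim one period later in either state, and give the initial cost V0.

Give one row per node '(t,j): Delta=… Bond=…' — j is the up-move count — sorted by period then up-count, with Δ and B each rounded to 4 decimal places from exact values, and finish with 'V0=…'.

Risk-neutral probability p* = (R−d)/(u−d) = (1.06−0.78)/(1.29−0.78) = 0.5490.
Terminal values V(1,·): V(1,0)=0.0000, V(1,1)=28.4200
(0,0): S=73.0000. Δ = (V_up−V_dn)/(S_up−S_dn) = (28.4200−0.0000)/(94.1700−56.9400) = 0.7634. V = [p*·28.4200 + (1−p*)·0.0000]/1.06 = 14.7199. B = V − Δ·S = -41.0055.
Root portfolio cost Δ·73+B reproduces V0=14.7199.

(0,0): Delta=0.7634 Bond=-41.0055
V0=14.7199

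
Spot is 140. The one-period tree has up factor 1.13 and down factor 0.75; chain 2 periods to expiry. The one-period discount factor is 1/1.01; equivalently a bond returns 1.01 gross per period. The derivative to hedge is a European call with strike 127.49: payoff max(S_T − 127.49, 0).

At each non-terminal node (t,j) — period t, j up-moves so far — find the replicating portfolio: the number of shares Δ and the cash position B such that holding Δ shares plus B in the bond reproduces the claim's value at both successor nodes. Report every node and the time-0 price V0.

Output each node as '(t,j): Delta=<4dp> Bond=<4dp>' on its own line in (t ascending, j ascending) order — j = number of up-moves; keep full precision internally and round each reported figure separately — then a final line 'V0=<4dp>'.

(0,0): Delta=0.6529 Bond=-67.8795
(1,0): Delta=0.0000 Bond=0.0000
(1,1): Delta=0.8530 Bond=-100.2006
V0=23.5316

Risk-neutral probability p* = (R−d)/(u−d) = (1.01−0.75)/(1.13−0.75) = 0.6842.
Terminal payoffs: V(2,0)=0.0000, V(2,1)=0.0000, V(2,2)=51.2760
Node (1,0) S=105.0000: V=(p*·0.0000+(1−p*)·0.0000)/1.01=0.0000; Δ=(0.0000−0.0000)/(118.6500−78.7500)=0.0000; B=V−Δ·S=0.0000
Node (1,1) S=158.2000: V=(p*·51.2760+(1−p*)·0.0000)/1.01=34.7362; Δ=(51.2760−0.0000)/(178.7660−118.6500)=0.8530; B=V−Δ·S=-100.2006
Node (0,0) S=140.0000: V=(p*·34.7362+(1−p*)·0.0000)/1.01=23.5316; Δ=(34.7362−0.0000)/(158.2000−105.0000)=0.6529; B=V−Δ·S=-67.8795
Root portfolio cost Δ·140+B reproduces V0=23.5316.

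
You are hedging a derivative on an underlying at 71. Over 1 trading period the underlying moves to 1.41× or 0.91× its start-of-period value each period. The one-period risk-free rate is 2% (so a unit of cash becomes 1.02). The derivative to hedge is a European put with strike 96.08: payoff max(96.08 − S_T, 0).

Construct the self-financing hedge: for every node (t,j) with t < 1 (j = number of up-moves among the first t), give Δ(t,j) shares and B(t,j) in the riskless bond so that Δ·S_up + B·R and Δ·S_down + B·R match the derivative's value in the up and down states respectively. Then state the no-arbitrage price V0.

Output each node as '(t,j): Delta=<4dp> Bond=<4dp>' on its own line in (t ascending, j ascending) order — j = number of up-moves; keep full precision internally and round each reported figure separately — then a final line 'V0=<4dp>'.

(0,0): Delta=-0.8865 Bond=87.0053
V0=24.0653

The replicating-portfolio and risk-neutral prices coincide; use p* = (1.02−0.91)/(1.41−0.91) = 0.2200 for the latter.
Terminal values V(1,·): V(1,0)=31.4700, V(1,1)=0.0000
Node (0,0) S=71.0000: V=(p*·0.0000+(1−p*)·31.4700)/1.02=24.0653; Δ=(0.0000−31.4700)/(100.1100−64.6100)=-0.8865; B=V−Δ·S=87.0053
Self-financing check: at every node Δ·S+B equals the discounted successor values.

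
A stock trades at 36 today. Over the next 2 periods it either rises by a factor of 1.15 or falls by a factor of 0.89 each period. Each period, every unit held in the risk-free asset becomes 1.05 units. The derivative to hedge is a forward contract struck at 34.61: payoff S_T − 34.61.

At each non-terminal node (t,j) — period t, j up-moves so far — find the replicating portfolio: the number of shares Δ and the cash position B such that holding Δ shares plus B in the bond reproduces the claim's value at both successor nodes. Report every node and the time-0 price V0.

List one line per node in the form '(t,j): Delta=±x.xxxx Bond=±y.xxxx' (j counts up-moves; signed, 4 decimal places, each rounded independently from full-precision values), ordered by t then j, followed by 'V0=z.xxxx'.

(0,0): Delta=1.0000 Bond=-31.3923
(1,0): Delta=1.0000 Bond=-32.9619
(1,1): Delta=1.0000 Bond=-32.9619
V0=4.6077

Under the risk-neutral measure, an up-move has probability p* = (R−d)/(u−d) = 0.6154 and values discount at R = 1.05.
At expiry t=2: V(2,0)=-6.0944, V(2,1)=2.2360, V(2,2)=13.0000
  t=1,j=0: stock 32.0400 → up 36.8460 (V=2.2360), down 28.5156 (V=-6.0944). Price -0.9219; hedge Δ=1.0000, bond B=-32.9619.
  t=1,j=1: stock 41.4000 → up 47.6100 (V=13.0000), down 36.8460 (V=2.2360). Price 8.4381; hedge Δ=1.0000, bond B=-32.9619.
  t=0,j=0: stock 36.0000 → up 41.4000 (V=8.4381), down 32.0400 (V=-0.9219). Price 4.6077; hedge Δ=1.0000, bond B=-31.3923.
Check: Δ(0,0)·S0 + B(0,0) = 4.6077 = V0.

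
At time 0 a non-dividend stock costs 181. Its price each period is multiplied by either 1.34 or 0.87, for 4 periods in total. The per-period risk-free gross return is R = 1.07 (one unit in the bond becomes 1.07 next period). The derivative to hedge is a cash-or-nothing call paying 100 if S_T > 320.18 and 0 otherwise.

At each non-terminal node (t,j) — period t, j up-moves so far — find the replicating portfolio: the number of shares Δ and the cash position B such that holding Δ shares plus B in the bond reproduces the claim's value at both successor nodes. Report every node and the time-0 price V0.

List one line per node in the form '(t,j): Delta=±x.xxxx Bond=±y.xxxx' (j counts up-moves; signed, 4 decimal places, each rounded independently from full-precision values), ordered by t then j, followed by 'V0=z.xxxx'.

No-arbitrage ⇒ martingale measure with p* = (R−d)/(u−d) = 0.4255.
Payoff layer (t=4): V(4,0)=0.0000, V(4,1)=0.0000, V(4,2)=0.0000, V(4,3)=100.0000, V(4,4)=100.0000
(3,0): S=119.1890. Δ = (V_up−V_dn)/(S_up−S_dn) = (0.0000−0.0000)/(159.7133−103.6945) = 0.0000. V = [p*·0.0000 + (1−p*)·0.0000]/1.07 = 0.0000. B = V − Δ·S = 0.0000.
(3,1): S=183.5785. Δ = (V_up−V_dn)/(S_up−S_dn) = (0.0000−0.0000)/(245.9952−159.7133) = 0.0000. V = [p*·0.0000 + (1−p*)·0.0000]/1.07 = 0.0000. B = V − Δ·S = 0.0000.
(3,2): S=282.7531. Δ = (V_up−V_dn)/(S_up−S_dn) = (100.0000−0.0000)/(378.8892−245.9952) = 0.7525. V = [p*·100.0000 + (1−p*)·0.0000]/1.07 = 39.7693. B = V − Δ·S = -172.9966.
(3,3): S=435.5048. Δ = (V_up−V_dn)/(S_up−S_dn) = (100.0000−100.0000)/(583.5765−378.8892) = 0.0000. V = [p*·100.0000 + (1−p*)·100.0000]/1.07 = 93.4579. B = V − Δ·S = 93.4579.
(2,0): S=136.9989. Δ = (V_up−V_dn)/(S_up−S_dn) = (0.0000−0.0000)/(183.5785−119.1890) = 0.0000. V = [p*·0.0000 + (1−p*)·0.0000]/1.07 = 0.0000. B = V − Δ·S = 0.0000.
(2,1): S=211.0098. Δ = (V_up−V_dn)/(S_up−S_dn) = (39.7693−0.0000)/(282.7531−183.5785) = 0.4010. V = [p*·39.7693 + (1−p*)·0.0000]/1.07 = 15.8160. B = V − Δ·S = -68.7996.
(2,2): S=325.0036. Δ = (V_up−V_dn)/(S_up−S_dn) = (93.4579−39.7693)/(435.5048−282.7531) = 0.3515. V = [p*·93.4579 + (1−p*)·39.7693]/1.07 = 58.5192. B = V − Δ·S = -55.7119.
(1,0): S=157.4700. Δ = (V_up−V_dn)/(S_up−S_dn) = (15.8160−0.0000)/(211.0098−136.9989) = 0.2137. V = [p*·15.8160 + (1−p*)·0.0000]/1.07 = 6.2899. B = V − Δ·S = -27.3611.
(1,1): S=242.5400. Δ = (V_up−V_dn)/(S_up−S_dn) = (58.5192−15.8160)/(325.0036−211.0098) = 0.3746. V = [p*·58.5192 + (1−p*)·15.8160]/1.07 = 31.7641. B = V − Δ·S = -59.0938.
(0,0): S=181.0000. Δ = (V_up−V_dn)/(S_up−S_dn) = (31.7641−6.2899)/(242.5400−157.4700) = 0.2994. V = [p*·31.7641 + (1−p*)·6.2899]/1.07 = 16.0093. B = V − Δ·S = -38.1910.
Each (Δ,B) replicates both successor values, so the strategy is self-financing and V0 is arbitrage-free.

(0,0): Delta=0.2994 Bond=-38.1910
(1,0): Delta=0.2137 Bond=-27.3611
(1,1): Delta=0.3746 Bond=-59.0938
(2,0): Delta=0.0000 Bond=0.0000
(2,1): Delta=0.4010 Bond=-68.7996
(2,2): Delta=0.3515 Bond=-55.7119
(3,0): Delta=0.0000 Bond=0.0000
(3,1): Delta=0.0000 Bond=0.0000
(3,2): Delta=0.7525 Bond=-172.9966
(3,3): Delta=0.0000 Bond=93.4579
V0=16.0093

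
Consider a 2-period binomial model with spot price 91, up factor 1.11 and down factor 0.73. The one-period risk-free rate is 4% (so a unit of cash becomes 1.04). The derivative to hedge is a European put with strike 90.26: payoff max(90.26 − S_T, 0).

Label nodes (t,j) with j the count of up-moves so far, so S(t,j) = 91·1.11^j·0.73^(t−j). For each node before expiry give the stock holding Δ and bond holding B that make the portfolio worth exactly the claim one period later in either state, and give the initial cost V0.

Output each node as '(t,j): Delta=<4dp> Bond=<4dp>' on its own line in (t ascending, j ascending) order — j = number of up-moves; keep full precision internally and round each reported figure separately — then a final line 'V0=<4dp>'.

(0,0): Delta=-0.5041 Bond=51.7750
(1,0): Delta=-1.0000 Bond=86.7885
(1,1): Delta=-0.4305 Bond=46.4074
V0=5.9017

Under the risk-neutral measure, an up-move has probability p* = (R−d)/(u−d) = 0.8158 and values discount at R = 1.04.
Terminal payoffs: V(2,0)=41.7661, V(2,1)=16.5227, V(2,2)=0.0000
Node (1,0) S=66.4300: V=(p*·16.5227+(1−p*)·41.7661)/1.04=20.3585; Δ=(16.5227−41.7661)/(73.7373−48.4939)=-1.0000; B=V−Δ·S=86.7885
Node (1,1) S=101.0100: V=(p*·0.0000+(1−p*)·16.5227)/1.04=2.9266; Δ=(0.0000−16.5227)/(112.1211−73.7373)=-0.4305; B=V−Δ·S=46.4074
Node (0,0) S=91.0000: V=(p*·2.9266+(1−p*)·20.3585)/1.04=5.9017; Δ=(2.9266−20.3585)/(101.0100−66.4300)=-0.5041; B=V−Δ·S=51.7750
Self-financing check: at every node Δ·S+B equals the discounted successor values.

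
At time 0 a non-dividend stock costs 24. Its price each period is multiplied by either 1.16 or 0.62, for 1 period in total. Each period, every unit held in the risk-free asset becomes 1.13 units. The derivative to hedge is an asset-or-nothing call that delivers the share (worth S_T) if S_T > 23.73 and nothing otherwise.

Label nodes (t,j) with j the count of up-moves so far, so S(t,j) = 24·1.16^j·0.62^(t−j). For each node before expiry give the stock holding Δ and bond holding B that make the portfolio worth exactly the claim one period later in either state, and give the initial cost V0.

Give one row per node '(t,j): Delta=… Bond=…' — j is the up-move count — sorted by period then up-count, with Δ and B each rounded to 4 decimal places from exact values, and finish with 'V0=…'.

The replicating-portfolio and risk-neutral prices coincide; use p* = (1.13−0.62)/(1.16−0.62) = 0.9444 for the latter.
Payoff layer (t=1): V(1,0)=0.0000, V(1,1)=27.8400
Node (0,0) S=24.0000: V=(p*·27.8400+(1−p*)·0.0000)/1.13=23.2684; Δ=(27.8400−0.0000)/(27.8400−14.8800)=2.1481; B=V−Δ·S=-28.2871
Check: Δ(0,0)·S0 + B(0,0) = 23.2684 = V0.

(0,0): Delta=2.1481 Bond=-28.2871
V0=23.2684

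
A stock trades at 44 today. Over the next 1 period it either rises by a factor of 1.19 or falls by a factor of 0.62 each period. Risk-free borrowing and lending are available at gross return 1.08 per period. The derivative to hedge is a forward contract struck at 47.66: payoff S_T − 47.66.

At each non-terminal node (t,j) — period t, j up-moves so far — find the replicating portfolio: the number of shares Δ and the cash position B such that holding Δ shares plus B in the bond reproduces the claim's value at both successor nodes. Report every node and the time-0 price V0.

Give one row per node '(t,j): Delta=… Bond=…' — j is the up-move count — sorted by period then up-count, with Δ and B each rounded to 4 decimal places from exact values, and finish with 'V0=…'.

(0,0): Delta=1.0000 Bond=-44.1296
V0=-0.1296

Since d<R<u, set p* = (R−d)/(u−d) = 0.8070; price each node as the discounted p*-expectation of its children.
At expiry t=1: V(1,0)=-20.3800, V(1,1)=4.7000
(0,0): S=44.0000. Δ = (V_up−V_dn)/(S_up−S_dn) = (4.7000−-20.3800)/(52.3600−27.2800) = 1.0000. V = [p*·4.7000 + (1−p*)·-20.3800]/1.08 = -0.1296. B = V − Δ·S = -44.1296.
Check: Δ(0,0)·S0 + B(0,0) = -0.1296 = V0.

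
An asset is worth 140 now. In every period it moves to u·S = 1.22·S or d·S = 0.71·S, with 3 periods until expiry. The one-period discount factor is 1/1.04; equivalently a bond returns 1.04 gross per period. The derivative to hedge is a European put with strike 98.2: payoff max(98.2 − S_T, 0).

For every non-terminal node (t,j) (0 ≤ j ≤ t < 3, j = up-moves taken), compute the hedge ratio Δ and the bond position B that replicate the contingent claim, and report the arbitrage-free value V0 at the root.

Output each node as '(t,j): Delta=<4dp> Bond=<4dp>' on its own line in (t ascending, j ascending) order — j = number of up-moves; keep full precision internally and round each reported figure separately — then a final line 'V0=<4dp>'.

(0,0): Delta=-0.1296 Bond=22.6275
(1,0): Delta=-0.3895 Bond=49.3598
(1,1): Delta=-0.0471 Bond=9.4450
(2,0): Delta=-1.0000 Bond=94.4231
(2,1): Delta=-0.1956 Bond=27.8312
(2,2): Delta=0.0000 Bond=0.0000
V0=4.4807

Since d<R<u, set p* = (R−d)/(u−d) = 0.6471; price each node as the discounted p*-expectation of its children.
At expiry t=3: V(3,0)=48.0925, V(3,1)=12.0997, V(3,2)=0.0000, V(3,3)=0.0000
(2,0): S=70.5740. Δ = (V_up−V_dn)/(S_up−S_dn) = (12.0997−48.0925)/(86.1003−50.1075) = -1.0000. V = [p*·12.0997 + (1−p*)·48.0925]/1.04 = 23.8491. B = V − Δ·S = 94.4231.
(2,1): S=121.2680. Δ = (V_up−V_dn)/(S_up−S_dn) = (0.0000−12.0997)/(147.9470−86.1003) = -0.1956. V = [p*·0.0000 + (1−p*)·12.0997]/1.04 = 4.1062. B = V − Δ·S = 27.8312.
(2,2): S=208.3760. Δ = (V_up−V_dn)/(S_up−S_dn) = (0.0000−0.0000)/(254.2187−147.9470) = 0.0000. V = [p*·0.0000 + (1−p*)·0.0000]/1.04 = 0.0000. B = V − Δ·S = 0.0000.
(1,0): S=99.4000. Δ = (V_up−V_dn)/(S_up−S_dn) = (4.1062−23.8491)/(121.2680−70.5740) = -0.3895. V = [p*·4.1062 + (1−p*)·23.8491]/1.04 = 10.6484. B = V − Δ·S = 49.3598.
(1,1): S=170.8000. Δ = (V_up−V_dn)/(S_up−S_dn) = (0.0000−4.1062)/(208.3760−121.2680) = -0.0471. V = [p*·0.0000 + (1−p*)·4.1062]/1.04 = 1.3935. B = V − Δ·S = 9.4450.
(0,0): S=140.0000. Δ = (V_up−V_dn)/(S_up−S_dn) = (1.3935−10.6484)/(170.8000−99.4000) = -0.1296. V = [p*·1.3935 + (1−p*)·10.6484]/1.04 = 4.4807. B = V − Δ·S = 22.6275.
Each (Δ,B) replicates both successor values, so the strategy is self-financing and V0 is arbitrage-free.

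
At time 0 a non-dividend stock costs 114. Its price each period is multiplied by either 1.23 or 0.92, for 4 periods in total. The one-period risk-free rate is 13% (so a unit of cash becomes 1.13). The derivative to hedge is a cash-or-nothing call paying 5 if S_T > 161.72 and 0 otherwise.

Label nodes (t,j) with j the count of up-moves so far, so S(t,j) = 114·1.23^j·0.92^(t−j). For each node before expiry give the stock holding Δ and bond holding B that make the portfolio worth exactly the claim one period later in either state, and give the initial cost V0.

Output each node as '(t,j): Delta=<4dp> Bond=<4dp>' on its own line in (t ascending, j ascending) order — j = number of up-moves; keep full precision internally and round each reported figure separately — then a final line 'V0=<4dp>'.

(0,0): Delta=0.0435 Bond=-3.0883
(1,0): Delta=0.0553 Bond=-4.7193
(1,1): Delta=0.0394 Bond=-2.9044
(2,0): Delta=0.0000 Bond=0.0000
(2,1): Delta=0.0750 Bond=-7.8722
(2,2): Delta=0.0267 Bond=-1.0961
(3,0): Delta=0.0000 Bond=0.0000
(3,1): Delta=0.0000 Bond=0.0000
(3,2): Delta=0.1016 Bond=-13.1316
(3,3): Delta=0.0000 Bond=4.4248
V0=1.8758

Risk-neutral probability p* = (R−d)/(u−d) = (1.13−0.92)/(1.23−0.92) = 0.6774.
Terminal values V(4,·): V(4,0)=0.0000, V(4,1)=0.0000, V(4,2)=0.0000, V(4,3)=5.0000, V(4,4)=5.0000
  t=3,j=0: stock 88.7704 → up 109.1876 (V=0.0000), down 81.6688 (V=0.0000). Price 0.0000; hedge Δ=0.0000, bond B=0.0000.
  t=3,j=1: stock 118.6822 → up 145.9791 (V=0.0000), down 109.1876 (V=0.0000). Price 0.0000; hedge Δ=0.0000, bond B=0.0000.
  t=3,j=2: stock 158.6730 → up 195.1677 (V=5.0000), down 145.9791 (V=0.0000). Price 2.9974; hedge Δ=0.1016, bond B=-13.1316.
  t=3,j=3: stock 212.1388 → up 260.9308 (V=5.0000), down 195.1677 (V=5.0000). Price 4.4248; hedge Δ=0.0000, bond B=4.4248.
  t=2,j=0: stock 96.4896 → up 118.6822 (V=0.0000), down 88.7704 (V=0.0000). Price 0.0000; hedge Δ=0.0000, bond B=0.0000.
  t=2,j=1: stock 129.0024 → up 158.6730 (V=2.9974), down 118.6822 (V=0.0000). Price 1.7969; hedge Δ=0.0750, bond B=-7.8722.
  t=2,j=2: stock 172.4706 → up 212.1388 (V=4.4248), down 158.6730 (V=2.9974). Price 3.5083; hedge Δ=0.0267, bond B=-1.0961.
  t=1,j=0: stock 104.8800 → up 129.0024 (V=1.7969), down 96.4896 (V=0.0000). Price 1.0772; hedge Δ=0.0553, bond B=-4.7193.
  t=1,j=1: stock 140.2200 → up 172.4706 (V=3.5083), down 129.0024 (V=1.7969). Price 2.6161; hedge Δ=0.0394, bond B=-2.9044.
  t=0,j=0: stock 114.0000 → up 140.2200 (V=2.6161), down 104.8800 (V=1.0772). Price 1.8758; hedge Δ=0.0435, bond B=-3.0883.
Each (Δ,B) replicates both successor values, so the strategy is self-financing and V0 is arbitrage-free.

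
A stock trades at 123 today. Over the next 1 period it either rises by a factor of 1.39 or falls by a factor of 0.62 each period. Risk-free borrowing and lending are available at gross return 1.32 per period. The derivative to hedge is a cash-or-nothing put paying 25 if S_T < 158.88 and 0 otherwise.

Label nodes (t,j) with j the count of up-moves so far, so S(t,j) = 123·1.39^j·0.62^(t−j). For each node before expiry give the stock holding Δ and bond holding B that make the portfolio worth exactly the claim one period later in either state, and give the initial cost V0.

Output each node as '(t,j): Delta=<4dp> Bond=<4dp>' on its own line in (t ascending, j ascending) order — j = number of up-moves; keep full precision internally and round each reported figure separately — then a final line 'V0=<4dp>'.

(0,0): Delta=-0.2640 Bond=34.1893
V0=1.7218

Risk-neutral probability p* = (R−d)/(u−d) = (1.32−0.62)/(1.39−0.62) = 0.9091.
At expiry t=1: V(1,0)=25.0000, V(1,1)=0.0000
(0,0): S=123.0000. Δ = (V_up−V_dn)/(S_up−S_dn) = (0.0000−25.0000)/(170.9700−76.2600) = -0.2640. V = [p*·0.0000 + (1−p*)·25.0000]/1.32 = 1.7218. B = V − Δ·S = 34.1893.
Check: Δ(0,0)·S0 + B(0,0) = 1.7218 = V0.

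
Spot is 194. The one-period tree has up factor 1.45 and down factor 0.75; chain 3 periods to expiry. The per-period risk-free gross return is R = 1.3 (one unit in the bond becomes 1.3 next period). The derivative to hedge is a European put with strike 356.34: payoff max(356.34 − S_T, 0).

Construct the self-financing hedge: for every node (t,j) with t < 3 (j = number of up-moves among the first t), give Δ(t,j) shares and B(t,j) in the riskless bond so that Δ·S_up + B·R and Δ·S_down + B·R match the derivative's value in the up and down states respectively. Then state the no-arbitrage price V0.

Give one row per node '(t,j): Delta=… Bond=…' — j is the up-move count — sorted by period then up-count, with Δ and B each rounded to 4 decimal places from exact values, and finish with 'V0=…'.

The replicating-portfolio and risk-neutral prices coincide; use p* = (1.3−0.75)/(1.45−0.75) = 0.7857 for the latter.
At expiry t=3: V(3,0)=274.4962, V(3,1)=198.1087, V(3,2)=50.4262, V(3,3)=0.0000
(2,0): S=109.1250. Δ = (V_up−V_dn)/(S_up−S_dn) = (198.1087−274.4962)/(158.2312−81.8438) = -1.0000. V = [p*·198.1087 + (1−p*)·274.4962]/1.3 = 164.9827. B = V − Δ·S = 274.1077.
(2,1): S=210.9750. Δ = (V_up−V_dn)/(S_up−S_dn) = (50.4262−198.1087)/(305.9138−158.2313) = -1.0000. V = [p*·50.4262 + (1−p*)·198.1087]/1.3 = 63.1327. B = V − Δ·S = 274.1077.
(2,2): S=407.8850. Δ = (V_up−V_dn)/(S_up−S_dn) = (0.0000−50.4262)/(591.4332−305.9137) = -0.1766. V = [p*·0.0000 + (1−p*)·50.4262]/1.3 = 8.3120. B = V − Δ·S = 80.3495.
(1,0): S=145.5000. Δ = (V_up−V_dn)/(S_up−S_dn) = (63.1327−164.9827)/(210.9750−109.1250) = -1.0000. V = [p*·63.1327 + (1−p*)·164.9827]/1.3 = 65.3521. B = V − Δ·S = 210.8521.
(1,1): S=281.3000. Δ = (V_up−V_dn)/(S_up−S_dn) = (8.3120−63.1327)/(407.8850−210.9750) = -0.2784. V = [p*·8.3120 + (1−p*)·63.1327]/1.3 = 15.4302. B = V − Δ·S = 93.7455.
(0,0): S=194.0000. Δ = (V_up−V_dn)/(S_up−S_dn) = (15.4302−65.3521)/(281.3000−145.5000) = -0.3676. V = [p*·15.4302 + (1−p*)·65.3521]/1.3 = 20.0983. B = V − Δ·S = 91.4152.
Each (Δ,B) replicates both successor values, so the strategy is self-financing and V0 is arbitrage-free.

(0,0): Delta=-0.3676 Bond=91.4152
(1,0): Delta=-1.0000 Bond=210.8521
(1,1): Delta=-0.2784 Bond=93.7455
(2,0): Delta=-1.0000 Bond=274.1077
(2,1): Delta=-1.0000 Bond=274.1077
(2,2): Delta=-0.1766 Bond=80.3495
V0=20.0983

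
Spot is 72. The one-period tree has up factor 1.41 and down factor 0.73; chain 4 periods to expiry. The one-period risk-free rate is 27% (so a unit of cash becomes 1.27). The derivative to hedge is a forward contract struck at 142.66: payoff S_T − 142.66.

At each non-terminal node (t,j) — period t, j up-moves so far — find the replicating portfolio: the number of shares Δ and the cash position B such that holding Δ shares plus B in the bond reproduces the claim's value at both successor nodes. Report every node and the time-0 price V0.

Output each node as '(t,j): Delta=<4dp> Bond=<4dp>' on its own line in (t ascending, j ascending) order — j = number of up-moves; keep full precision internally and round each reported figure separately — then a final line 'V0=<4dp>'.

Under the risk-neutral measure, an up-move has probability p* = (R−d)/(u−d) = 0.7941 and values discount at R = 1.27.
Terminal values V(4,·): V(4,0)=-122.2133, V(4,1)=-103.1670, V(4,2)=-66.3790, V(4,3)=4.6773, V(4,4)=141.9230
(3,0): S=28.0092. Δ = (V_up−V_dn)/(S_up−S_dn) = (-103.1670−-122.2133)/(39.4930−20.4467) = 1.0000. V = [p*·-103.1670 + (1−p*)·-122.2133]/1.27 = -84.3215. B = V − Δ·S = -112.3307.
(3,1): S=54.1000. Δ = (V_up−V_dn)/(S_up−S_dn) = (-66.3790−-103.1670)/(76.2810−39.4930) = 1.0000. V = [p*·-66.3790 + (1−p*)·-103.1670]/1.27 = -58.2307. B = V − Δ·S = -112.3307.
(3,2): S=104.4945. Δ = (V_up−V_dn)/(S_up−S_dn) = (4.6773−-66.3790)/(147.3373−76.2810) = 1.0000. V = [p*·4.6773 + (1−p*)·-66.3790]/1.27 = -7.8362. B = V − Δ·S = -112.3307.
(3,3): S=201.8319. Δ = (V_up−V_dn)/(S_up−S_dn) = (141.9230−4.6773)/(284.5830−147.3373) = 1.0000. V = [p*·141.9230 + (1−p*)·4.6773]/1.27 = 89.5012. B = V − Δ·S = -112.3307.
(2,0): S=38.3688. Δ = (V_up−V_dn)/(S_up−S_dn) = (-58.2307−-84.3215)/(54.1000−28.0092) = 1.0000. V = [p*·-58.2307 + (1−p*)·-84.3215]/1.27 = -50.0806. B = V − Δ·S = -88.4494.
(2,1): S=74.1096. Δ = (V_up−V_dn)/(S_up−S_dn) = (-7.8362−-58.2307)/(104.4945−54.1000) = 1.0000. V = [p*·-7.8362 + (1−p*)·-58.2307]/1.27 = -14.3398. B = V − Δ·S = -88.4494.
(2,2): S=143.1432. Δ = (V_up−V_dn)/(S_up−S_dn) = (89.5012−-7.8362)/(201.8319−104.4945) = 1.0000. V = [p*·89.5012 + (1−p*)·-7.8362]/1.27 = 54.6938. B = V − Δ·S = -88.4494.
(1,0): S=52.5600. Δ = (V_up−V_dn)/(S_up−S_dn) = (-14.3398−-50.0806)/(74.1096−38.3688) = 1.0000. V = [p*·-14.3398 + (1−p*)·-50.0806]/1.27 = -17.0852. B = V − Δ·S = -69.6452.
(1,1): S=101.5200. Δ = (V_up−V_dn)/(S_up−S_dn) = (54.6938−-14.3398)/(143.1432−74.1096) = 1.0000. V = [p*·54.6938 + (1−p*)·-14.3398]/1.27 = 31.8748. B = V − Δ·S = -69.6452.
(0,0): S=72.0000. Δ = (V_up−V_dn)/(S_up−S_dn) = (31.8748−-17.0852)/(101.5200−52.5600) = 1.0000. V = [p*·31.8748 + (1−p*)·-17.0852]/1.27 = 17.1613. B = V − Δ·S = -54.8387.
Root portfolio cost Δ·72+B reproduces V0=17.1613.

(0,0): Delta=1.0000 Bond=-54.8387
(1,0): Delta=1.0000 Bond=-69.6452
(1,1): Delta=1.0000 Bond=-69.6452
(2,0): Delta=1.0000 Bond=-88.4494
(2,1): Delta=1.0000 Bond=-88.4494
(2,2): Delta=1.0000 Bond=-88.4494
(3,0): Delta=1.0000 Bond=-112.3307
(3,1): Delta=1.0000 Bond=-112.3307
(3,2): Delta=1.0000 Bond=-112.3307
(3,3): Delta=1.0000 Bond=-112.3307
V0=17.1613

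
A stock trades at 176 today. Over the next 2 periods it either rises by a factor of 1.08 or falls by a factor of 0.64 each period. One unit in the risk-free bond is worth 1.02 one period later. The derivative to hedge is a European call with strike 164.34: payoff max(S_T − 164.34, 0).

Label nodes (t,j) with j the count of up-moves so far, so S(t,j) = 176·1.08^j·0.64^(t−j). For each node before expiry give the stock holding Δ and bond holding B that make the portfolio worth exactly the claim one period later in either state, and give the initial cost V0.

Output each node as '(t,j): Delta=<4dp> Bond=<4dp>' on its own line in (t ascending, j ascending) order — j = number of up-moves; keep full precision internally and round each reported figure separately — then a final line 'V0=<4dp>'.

Risk-neutral probability p* = (R−d)/(u−d) = (1.02−0.64)/(1.08−0.64) = 0.8636.
Terminal payoffs: V(2,0)=0.0000, V(2,1)=0.0000, V(2,2)=40.9464
Node (1,0) S=112.6400: V=(p*·0.0000+(1−p*)·0.0000)/1.02=0.0000; Δ=(0.0000−0.0000)/(121.6512−72.0896)=0.0000; B=V−Δ·S=0.0000
Node (1,1) S=190.0800: V=(p*·40.9464+(1−p*)·0.0000)/1.02=34.6694; Δ=(40.9464−0.0000)/(205.2864−121.6512)=0.4896; B=V−Δ·S=-58.3906
Node (0,0) S=176.0000: V=(p*·34.6694+(1−p*)·0.0000)/1.02=29.3547; Δ=(34.6694−0.0000)/(190.0800−112.6400)=0.4477; B=V−Δ·S=-49.4394
Self-financing check: at every node Δ·S+B equals the discounted successor values.

(0,0): Delta=0.4477 Bond=-49.4394
(1,0): Delta=0.0000 Bond=0.0000
(1,1): Delta=0.4896 Bond=-58.3906
V0=29.3547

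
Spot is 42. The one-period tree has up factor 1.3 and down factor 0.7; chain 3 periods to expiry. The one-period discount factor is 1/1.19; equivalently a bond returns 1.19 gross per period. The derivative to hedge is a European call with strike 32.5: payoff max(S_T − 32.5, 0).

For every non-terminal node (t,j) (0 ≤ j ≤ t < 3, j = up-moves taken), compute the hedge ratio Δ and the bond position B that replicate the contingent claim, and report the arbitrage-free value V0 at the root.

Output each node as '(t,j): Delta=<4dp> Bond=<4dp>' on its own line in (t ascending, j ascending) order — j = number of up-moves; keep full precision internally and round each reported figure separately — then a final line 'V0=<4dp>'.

The replicating-portfolio and risk-neutral prices coincide; use p* = (1.19−0.7)/(1.3−0.7) = 0.8167 for the latter.
At expiry t=3: V(3,0)=0.0000, V(3,1)=0.0000, V(3,2)=17.1860, V(3,3)=59.7740
  t=2,j=0: stock 20.5800 → up 26.7540 (V=0.0000), down 14.4060 (V=0.0000). Price 0.0000; hedge Δ=0.0000, bond B=0.0000.
  t=2,j=1: stock 38.2200 → up 49.6860 (V=17.1860), down 26.7540 (V=0.0000). Price 11.7943; hedge Δ=0.7494, bond B=-16.8490.
  t=2,j=2: stock 70.9800 → up 92.2740 (V=59.7740), down 49.6860 (V=17.1860). Price 43.6691; hedge Δ=1.0000, bond B=-27.3109.
  t=1,j=0: stock 29.4000 → up 38.2200 (V=11.7943), down 20.5800 (V=0.0000). Price 8.0941; hedge Δ=0.6686, bond B=-11.5631.
  t=1,j=1: stock 54.6000 → up 70.9800 (V=43.6691), down 38.2200 (V=11.7943). Price 31.7860; hedge Δ=0.9730, bond B=-21.3386.
  t=0,j=0: stock 42.0000 → up 54.6000 (V=31.7860), down 29.4000 (V=8.0941). Price 23.0609; hedge Δ=0.9402, bond B=-16.4255.
The time-0 hedge costs 23.0609, which is the no-arbitrage price.

(0,0): Delta=0.9402 Bond=-16.4255
(1,0): Delta=0.6686 Bond=-11.5631
(1,1): Delta=0.9730 Bond=-21.3386
(2,0): Delta=0.0000 Bond=0.0000
(2,1): Delta=0.7494 Bond=-16.8490
(2,2): Delta=1.0000 Bond=-27.3109
V0=23.0609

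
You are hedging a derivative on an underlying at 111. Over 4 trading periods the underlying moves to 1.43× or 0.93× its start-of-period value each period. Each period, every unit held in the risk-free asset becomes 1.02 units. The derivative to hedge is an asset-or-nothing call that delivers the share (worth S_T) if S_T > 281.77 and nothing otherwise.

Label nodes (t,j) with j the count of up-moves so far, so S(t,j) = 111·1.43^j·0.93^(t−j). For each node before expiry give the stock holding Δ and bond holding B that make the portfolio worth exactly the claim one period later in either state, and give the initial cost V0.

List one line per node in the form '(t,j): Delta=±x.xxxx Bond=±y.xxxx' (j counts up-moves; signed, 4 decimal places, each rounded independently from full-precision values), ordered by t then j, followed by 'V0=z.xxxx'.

(0,0): Delta=0.4246 Bond=-41.3434
(1,0): Delta=0.1821 Bond=-17.1424
(1,1): Delta=1.1429 Bond=-156.1863
(2,0): Delta=0.0000 Bond=0.0000
(2,1): Delta=0.7217 Bond=-97.1402
(2,2): Delta=2.3906 Bond=-442.5277
(3,0): Delta=0.0000 Bond=0.0000
(3,1): Delta=0.0000 Bond=0.0000
(3,2): Delta=2.8600 Bond=-550.4613
(3,3): Delta=1.0000 Bond=0.0000
V0=5.7848

Risk-neutral probability p* = (R−d)/(u−d) = (1.02−0.93)/(1.43−0.93) = 0.1800.
Payoff layer (t=4): V(4,0)=0.0000, V(4,1)=0.0000, V(4,2)=0.0000, V(4,3)=301.8659, V(4,4)=464.1594
Node (3,0) S=89.2836: V=(p*·0.0000+(1−p*)·0.0000)/1.02=0.0000; Δ=(0.0000−0.0000)/(127.6756−83.0338)=0.0000; B=V−Δ·S=0.0000
Node (3,1) S=137.2856: V=(p*·0.0000+(1−p*)·0.0000)/1.02=0.0000; Δ=(0.0000−0.0000)/(196.3184−127.6756)=0.0000; B=V−Δ·S=0.0000
Node (3,2) S=211.0950: V=(p*·301.8659+(1−p*)·0.0000)/1.02=53.2705; Δ=(301.8659−0.0000)/(301.8659−196.3184)=2.8600; B=V−Δ·S=-550.4613
Node (3,3) S=324.5870: V=(p*·464.1594+(1−p*)·301.8659)/1.02=324.5870; Δ=(464.1594−301.8659)/(464.1594−301.8659)=1.0000; B=V−Δ·S=0.0000
Node (2,0) S=96.0039: V=(p*·0.0000+(1−p*)·0.0000)/1.02=0.0000; Δ=(0.0000−0.0000)/(137.2856−89.2836)=0.0000; B=V−Δ·S=0.0000
Node (2,1) S=147.6189: V=(p*·53.2705+(1−p*)·0.0000)/1.02=9.4007; Δ=(53.2705−0.0000)/(211.0950−137.2856)=0.7217; B=V−Δ·S=-97.1402
Node (2,2) S=226.9839: V=(p*·324.5870+(1−p*)·53.2705)/1.02=100.1053; Δ=(324.5870−53.2705)/(324.5870−211.0950)=2.3906; B=V−Δ·S=-442.5277
Node (1,0) S=103.2300: V=(p*·9.4007+(1−p*)·0.0000)/1.02=1.6589; Δ=(9.4007−0.0000)/(147.6189−96.0039)=0.1821; B=V−Δ·S=-17.1424
Node (1,1) S=158.7300: V=(p*·100.1053+(1−p*)·9.4007)/1.02=25.2230; Δ=(100.1053−9.4007)/(226.9839−147.6189)=1.1429; B=V−Δ·S=-156.1863
Node (0,0) S=111.0000: V=(p*·25.2230+(1−p*)·1.6589)/1.02=5.7848; Δ=(25.2230−1.6589)/(158.7300−103.2300)=0.4246; B=V−Δ·S=-41.3434
Check: Δ(0,0)·S0 + B(0,0) = 5.7848 = V0.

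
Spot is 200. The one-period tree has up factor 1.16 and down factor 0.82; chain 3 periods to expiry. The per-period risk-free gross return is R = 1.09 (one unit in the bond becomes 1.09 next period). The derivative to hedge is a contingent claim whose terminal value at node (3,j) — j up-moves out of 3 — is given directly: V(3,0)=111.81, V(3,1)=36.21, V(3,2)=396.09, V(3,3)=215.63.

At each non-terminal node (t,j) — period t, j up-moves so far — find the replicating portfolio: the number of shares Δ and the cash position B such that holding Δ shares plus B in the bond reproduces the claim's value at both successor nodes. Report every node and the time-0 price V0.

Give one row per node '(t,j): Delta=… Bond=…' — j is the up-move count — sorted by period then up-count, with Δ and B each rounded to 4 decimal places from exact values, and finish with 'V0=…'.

(0,0): Delta=0.0083 Bond=204.4328
(1,0): Delta=4.4460 Bond=-504.9558
(1,1): Delta=-0.8050 Bond=411.5174
(2,0): Delta=-1.6534 Bond=269.8527
(2,1): Delta=5.5639 Bond=-763.0604
(2,2): Delta=-1.9722 Bond=762.6762
V0=206.0922

Under the risk-neutral measure, an up-move has probability p* = (R−d)/(u−d) = 0.7941 and values discount at R = 1.09.
At expiry t=3: V(3,0)=111.8100, V(3,1)=36.2100, V(3,2)=396.0900, V(3,3)=215.6300
(2,0): S=134.4800. Δ = (V_up−V_dn)/(S_up−S_dn) = (36.2100−111.8100)/(155.9968−110.2736) = -1.6534. V = [p*·36.2100 + (1−p*)·111.8100]/1.09 = 47.4997. B = V − Δ·S = 269.8527.
(2,1): S=190.2400. Δ = (V_up−V_dn)/(S_up−S_dn) = (396.0900−36.2100)/(220.6784−155.9968) = 5.5639. V = [p*·396.0900 + (1−p*)·36.2100]/1.09 = 295.4101. B = V − Δ·S = -763.0604.
(2,2): S=269.1200. Δ = (V_up−V_dn)/(S_up−S_dn) = (215.6300−396.0900)/(312.1792−220.6784) = -1.9722. V = [p*·215.6300 + (1−p*)·396.0900]/1.09 = 231.9115. B = V − Δ·S = 762.6762.
(1,0): S=164.0000. Δ = (V_up−V_dn)/(S_up−S_dn) = (295.4101−47.4997)/(190.2400−134.4800) = 4.4460. V = [p*·295.4101 + (1−p*)·47.4997]/1.09 = 224.1924. B = V − Δ·S = -504.9558.
(1,1): S=232.0000. Δ = (V_up−V_dn)/(S_up−S_dn) = (231.9115−295.4101)/(269.1200−190.2400) = -0.8050. V = [p*·231.9115 + (1−p*)·295.4101]/1.09 = 224.7566. B = V − Δ·S = 411.5174.
(0,0): S=200.0000. Δ = (V_up−V_dn)/(S_up−S_dn) = (224.7566−224.1924)/(232.0000−164.0000) = 0.0083. V = [p*·224.7566 + (1−p*)·224.1924]/1.09 = 206.0922. B = V − Δ·S = 204.4328.
Root portfolio cost Δ·200+B reproduces V0=206.0922.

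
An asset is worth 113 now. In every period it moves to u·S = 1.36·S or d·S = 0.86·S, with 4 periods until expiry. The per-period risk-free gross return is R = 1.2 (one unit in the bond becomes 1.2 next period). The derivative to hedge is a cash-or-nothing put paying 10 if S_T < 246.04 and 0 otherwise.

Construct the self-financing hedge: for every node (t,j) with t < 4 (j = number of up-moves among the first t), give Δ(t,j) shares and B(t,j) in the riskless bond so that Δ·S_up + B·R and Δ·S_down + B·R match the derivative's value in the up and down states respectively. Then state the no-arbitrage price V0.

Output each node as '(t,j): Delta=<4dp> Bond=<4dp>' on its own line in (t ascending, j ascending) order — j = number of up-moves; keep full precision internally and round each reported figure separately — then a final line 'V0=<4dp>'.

No-arbitrage ⇒ martingale measure with p* = (R−d)/(u−d) = 0.6800.
Terminal values V(4,·): V(4,0)=10.0000, V(4,1)=10.0000, V(4,2)=10.0000, V(4,3)=10.0000, V(4,4)=0.0000
(3,0): S=71.8743. Δ = (V_up−V_dn)/(S_up−S_dn) = (10.0000−10.0000)/(97.7491−61.8119) = 0.0000. V = [p*·10.0000 + (1−p*)·10.0000]/1.2 = 8.3333. B = V − Δ·S = 8.3333.
(3,1): S=113.6617. Δ = (V_up−V_dn)/(S_up−S_dn) = (10.0000−10.0000)/(154.5800−97.7491) = 0.0000. V = [p*·10.0000 + (1−p*)·10.0000]/1.2 = 8.3333. B = V − Δ·S = 8.3333.
(3,2): S=179.7441. Δ = (V_up−V_dn)/(S_up−S_dn) = (10.0000−10.0000)/(244.4520−154.5800) = 0.0000. V = [p*·10.0000 + (1−p*)·10.0000]/1.2 = 8.3333. B = V − Δ·S = 8.3333.
(3,3): S=284.2465. Δ = (V_up−V_dn)/(S_up−S_dn) = (0.0000−10.0000)/(386.5753−244.4520) = -0.0704. V = [p*·0.0000 + (1−p*)·10.0000]/1.2 = 2.6667. B = V − Δ·S = 22.6667.
(2,0): S=83.5748. Δ = (V_up−V_dn)/(S_up−S_dn) = (8.3333−8.3333)/(113.6617−71.8743) = 0.0000. V = [p*·8.3333 + (1−p*)·8.3333]/1.2 = 6.9444. B = V − Δ·S = 6.9444.
(2,1): S=132.1648. Δ = (V_up−V_dn)/(S_up−S_dn) = (8.3333−8.3333)/(179.7441−113.6617) = 0.0000. V = [p*·8.3333 + (1−p*)·8.3333]/1.2 = 6.9444. B = V − Δ·S = 6.9444.
(2,2): S=209.0048. Δ = (V_up−V_dn)/(S_up−S_dn) = (2.6667−8.3333)/(284.2465−179.7441) = -0.0542. V = [p*·2.6667 + (1−p*)·8.3333]/1.2 = 3.7333. B = V − Δ·S = 15.0667.
(1,0): S=97.1800. Δ = (V_up−V_dn)/(S_up−S_dn) = (6.9444−6.9444)/(132.1648−83.5748) = 0.0000. V = [p*·6.9444 + (1−p*)·6.9444]/1.2 = 5.7870. B = V − Δ·S = 5.7870.
(1,1): S=153.6800. Δ = (V_up−V_dn)/(S_up−S_dn) = (3.7333−6.9444)/(209.0048−132.1648) = -0.0418. V = [p*·3.7333 + (1−p*)·6.9444]/1.2 = 3.9674. B = V − Δ·S = 10.3896.
(0,0): S=113.0000. Δ = (V_up−V_dn)/(S_up−S_dn) = (3.9674−5.7870)/(153.6800−97.1800) = -0.0322. V = [p*·3.9674 + (1−p*)·5.7870]/1.2 = 3.7914. B = V − Δ·S = 7.4307.
Each (Δ,B) replicates both successor values, so the strategy is self-financing and V0 is arbitrage-free.

(0,0): Delta=-0.0322 Bond=7.4307
(1,0): Delta=0.0000 Bond=5.7870
(1,1): Delta=-0.0418 Bond=10.3896
(2,0): Delta=0.0000 Bond=6.9444
(2,1): Delta=0.0000 Bond=6.9444
(2,2): Delta=-0.0542 Bond=15.0667
(3,0): Delta=0.0000 Bond=8.3333
(3,1): Delta=0.0000 Bond=8.3333
(3,2): Delta=0.0000 Bond=8.3333
(3,3): Delta=-0.0704 Bond=22.6667
V0=3.7914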